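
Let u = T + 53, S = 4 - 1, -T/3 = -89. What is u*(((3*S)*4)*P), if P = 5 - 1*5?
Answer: 0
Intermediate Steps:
P = 0 (P = 5 - 5 = 0)
T = 267 (T = -3*(-89) = 267)
S = 3
u = 320 (u = 267 + 53 = 320)
u*(((3*S)*4)*P) = 320*(((3*3)*4)*0) = 320*((9*4)*0) = 320*(36*0) = 320*0 = 0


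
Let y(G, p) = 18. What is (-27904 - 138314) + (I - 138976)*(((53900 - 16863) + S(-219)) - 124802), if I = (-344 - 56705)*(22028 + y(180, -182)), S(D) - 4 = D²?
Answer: 50062080787782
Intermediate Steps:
S(D) = 4 + D²
I = -1257702254 (I = (-344 - 56705)*(22028 + 18) = -57049*22046 = -1257702254)
(-27904 - 138314) + (I - 138976)*(((53900 - 16863) + S(-219)) - 124802) = (-27904 - 138314) + (-1257702254 - 138976)*(((53900 - 16863) + (4 + (-219)²)) - 124802) = -166218 - 1257841230*((37037 + (4 + 47961)) - 124802) = -166218 - 1257841230*((37037 + 47965) - 124802) = -166218 - 1257841230*(85002 - 124802) = -166218 - 1257841230*(-39800) = -166218 + 50062080954000 = 50062080787782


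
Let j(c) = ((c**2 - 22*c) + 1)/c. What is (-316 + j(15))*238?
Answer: -1152872/15 ≈ -76858.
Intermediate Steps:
j(c) = (1 + c**2 - 22*c)/c
(-316 + j(15))*238 = (-316 + (-22 + 15 + 1/15))*238 = (-316 - 104/15)*238 = -4844/15*238 = -1152872/15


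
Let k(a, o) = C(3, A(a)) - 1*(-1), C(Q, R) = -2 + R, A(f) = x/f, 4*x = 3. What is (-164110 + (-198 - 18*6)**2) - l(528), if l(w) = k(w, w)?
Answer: -49612993/704 ≈ -70473.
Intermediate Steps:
x = 3/4 (x = (1/4)*3 = 3/4 ≈ 0.75000)
A(f) = 3/(4*f)
k(a, o) = -1 + 3/(4*a) (k(a, o) = (-2 + 3/(4*a)) - 1*(-1) = (-2 + 3/(4*a)) + 1 = -1 + 3/(4*a))
l(w) = (3/4 - w)/w
(-164110 + (-198 - 18*6)**2) - l(528) = (-164110 + (-198 - 18*6)**2) - (3/4 - 1*528)/528 = (-164110 + (-198 - 108)**2) - (3/4 - 528)/528 = (-164110 + (-306)**2) - (-2109)/(528*4) = (-164110 + 93636) - 1*(-703/704) = -70474 + 703/704 = -49612993/704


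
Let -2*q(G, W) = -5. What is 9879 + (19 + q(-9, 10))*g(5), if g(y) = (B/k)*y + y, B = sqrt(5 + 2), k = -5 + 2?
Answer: 19973/2 - 215*sqrt(7)/6 ≈ 9891.7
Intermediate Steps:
k = -3
q(G, W) = 5/2 (q(G, W) = -1/2*(-5) = 5/2)
B = sqrt(7) ≈ 2.6458
g(y) = y - y*sqrt(7)/3 (g(y) = (sqrt(7)/(-3))*y + y = (sqrt(7)*(-1/3))*y + y = (-sqrt(7)/3)*y + y = -y*sqrt(7)/3 + y = y - y*sqrt(7)/3)
9879 + (19 + q(-9, 10))*g(5) = 9879 + (19 + 5/2)*((1/3)*5*(3 - sqrt(7))) = 9879 + 43*(5 - 5*sqrt(7)/3)/2 = 9879 + (215/2 - 215*sqrt(7)/6) = 19973/2 - 215*sqrt(7)/6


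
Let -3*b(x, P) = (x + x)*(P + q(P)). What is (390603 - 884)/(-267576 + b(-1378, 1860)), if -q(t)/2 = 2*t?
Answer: -389719/5393736 ≈ -0.072254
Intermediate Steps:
q(t) = -4*t
b(x, P) = 2*P*x (b(x, P) = -(x + x)*(P - 4*P)/3 = -2*x*(-3*P)/3 = -(-2)*P*x = 2*P*x)
(390603 - 884)/(-267576 + b(-1378, 1860)) = (390603 - 884)/(-267576 + 2*1860*(-1378)) = 389719/(-267576 - 5126160) = 389719/(-5393736) = 389719*(-1/5393736) = -389719/5393736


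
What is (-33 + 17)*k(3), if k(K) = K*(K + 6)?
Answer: -432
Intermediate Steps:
k(K) = K*(6 + K)
(-33 + 17)*k(3) = (-33 + 17)*(3*(6 + 3)) = -48*9 = -16*27 = -432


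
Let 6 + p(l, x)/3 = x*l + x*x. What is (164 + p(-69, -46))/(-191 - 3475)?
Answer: -616/141 ≈ -4.3688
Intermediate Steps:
p(l, x) = -18 + 3*x² + 3*l*x (p(l, x) = -18 + 3*(x*l + x*x) = -18 + 3*(l*x + x²) = -18 + 3*(x² + l*x) = -18 + (3*x² + 3*l*x) = -18 + 3*x² + 3*l*x)
(164 + p(-69, -46))/(-191 - 3475) = (164 + (-18 + 3*(-46)² + 3*(-69)*(-46)))/(-191 - 3475) = (164 + (-18 + 3*2116 + 9522))/(-3666) = (164 + (-18 + 6348 + 9522))*(-1/3666) = (164 + 15852)*(-1/3666) = 16016*(-1/3666) = -616/141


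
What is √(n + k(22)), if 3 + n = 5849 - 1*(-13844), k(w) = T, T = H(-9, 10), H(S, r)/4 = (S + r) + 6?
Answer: √19718 ≈ 140.42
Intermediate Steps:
H(S, r) = 24 + 4*S + 4*r (H(S, r) = 4*((S + r) + 6) = 4*(6 + S + r) = 24 + 4*S + 4*r)
T = 28 (T = 24 + 4*(-9) + 4*10 = 24 - 36 + 40 = 28)
k(w) = 28
n = 19690 (n = -3 + (5849 - 1*(-13844)) = -3 + (5849 + 13844) = -3 + 19693 = 19690)
√(n + k(22)) = √(19690 + 28) = √19718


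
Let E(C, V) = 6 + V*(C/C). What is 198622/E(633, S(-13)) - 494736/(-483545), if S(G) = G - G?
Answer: 48022821703/1450635 ≈ 33105.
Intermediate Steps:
S(G) = 0
E(C, V) = 6 + V (E(C, V) = 6 + V*1 = 6 + V)
198622/E(633, S(-13)) - 494736/(-483545) = 198622/(6 + 0) - 494736/(-483545) = 198622/6 - 494736*(-1/483545) = 198622*(⅙) + 494736/483545 = 99311/3 + 494736/483545 = 48022821703/1450635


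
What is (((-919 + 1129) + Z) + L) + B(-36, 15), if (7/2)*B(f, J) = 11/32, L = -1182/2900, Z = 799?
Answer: 81905679/81200 ≈ 1008.7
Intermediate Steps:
L = -591/1450 (L = -1182*1/2900 = -591/1450 ≈ -0.40759)
B(f, J) = 11/112 (B(f, J) = 2*(11/32)/7 = 2*(11*(1/32))/7 = (2/7)*(11/32) = 11/112)
(((-919 + 1129) + Z) + L) + B(-36, 15) = (((-919 + 1129) + 799) - 591/1450) + 11/112 = ((210 + 799) - 591/1450) + 11/112 = (1009 - 591/1450) + 11/112 = 1462459/1450 + 11/112 = 81905679/81200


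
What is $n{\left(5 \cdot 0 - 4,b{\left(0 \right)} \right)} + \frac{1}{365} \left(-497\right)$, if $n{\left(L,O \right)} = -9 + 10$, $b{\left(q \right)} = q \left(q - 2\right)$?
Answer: $- \frac{132}{365} \approx -0.36164$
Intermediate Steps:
$b{\left(q \right)} = q \left(-2 + q\right)$
$n{\left(L,O \right)} = 1$
$n{\left(5 \cdot 0 - 4,b{\left(0 \right)} \right)} + \frac{1}{365} \left(-497\right) = 1 + \frac{1}{365} \left(-497\right) = 1 - \frac{497}{365} = - \frac{132}{365}$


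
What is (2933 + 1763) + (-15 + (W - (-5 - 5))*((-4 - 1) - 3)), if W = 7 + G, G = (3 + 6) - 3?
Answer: 4497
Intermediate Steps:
G = 6 (G = 9 - 3 = 6)
W = 13 (W = 7 + 6 = 13)
(2933 + 1763) + (-15 + (W - (-5 - 5))*((-4 - 1) - 3)) = (2933 + 1763) + (-15 + (13 - (-5 - 5))*((-4 - 1) - 3)) = 4696 + (-15 + (13 - 1*(-10))*(-5 - 3)) = 4696 + (-15 + (13 + 10)*(-8)) = 4696 + (-15 + 23*(-8)) = 4696 + (-15 - 184) = 4696 - 199 = 4497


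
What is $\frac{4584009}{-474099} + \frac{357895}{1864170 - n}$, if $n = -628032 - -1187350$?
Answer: $- \frac{62492211291}{6651925036} \approx -9.3946$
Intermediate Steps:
$n = 559318$ ($n = -628032 + 1187350 = 559318$)
$\frac{4584009}{-474099} + \frac{357895}{1864170 - n} = \frac{4584009}{-474099} + \frac{357895}{1864170 - 559318} = 4584009 \left(- \frac{1}{474099}\right) + \frac{357895}{1864170 - 559318} = - \frac{1528003}{158033} + \frac{357895}{1304852} = - \frac{1528003}{158033} + 357895 \cdot \frac{1}{1304852} = - \frac{1528003}{158033} + \frac{11545}{42092} = - \frac{62492211291}{6651925036}$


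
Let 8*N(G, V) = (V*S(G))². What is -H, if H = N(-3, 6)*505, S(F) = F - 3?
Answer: -81810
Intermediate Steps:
S(F) = -3 + F
N(G, V) = V²*(-3 + G)²/8 (N(G, V) = (V*(-3 + G))²/8 = (V²*(-3 + G)²)/8 = V²*(-3 + G)²/8)
H = 81810 (H = ((⅛)*6²*(-3 - 3)²)*505 = ((⅛)*36*(-6)²)*505 = ((⅛)*36*36)*505 = 162*505 = 81810)
-H = -1*81810 = -81810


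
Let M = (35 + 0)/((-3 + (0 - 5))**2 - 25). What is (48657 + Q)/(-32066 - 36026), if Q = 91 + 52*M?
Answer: -36596/51069 ≈ -0.71660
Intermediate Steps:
M = 35/39 (M = 35/((-3 - 5)**2 - 25) = 35/((-8)**2 - 25) = 35/(64 - 25) = 35/39 ≈ 0.89744)
Q = 413/3 (Q = 91 + 52*(35/39) = 91 + 140/3 = 413/3 ≈ 137.67)
(48657 + Q)/(-32066 - 36026) = (48657 + 413/3)/(-32066 - 36026) = (146384/3)/(-68092) = (146384/3)*(-1/68092) = -36596/51069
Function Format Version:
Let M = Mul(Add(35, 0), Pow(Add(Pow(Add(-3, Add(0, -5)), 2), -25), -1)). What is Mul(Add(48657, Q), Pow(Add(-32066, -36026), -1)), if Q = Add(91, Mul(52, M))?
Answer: Rational(-36596, 51069) ≈ -0.71660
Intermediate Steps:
M = Rational(35, 39) (M = Mul(35, Pow(Add(Pow(Add(-3, -5), 2), -25), -1)) = Mul(35, Pow(Add(Pow(-8, 2), -25), -1)) = Mul(35, Pow(Add(64, -25), -1)) = Mul(35, Pow(39, -1)) = Mul(35, Rational(1, 39)) = Rational(35, 39) ≈ 0.89744)
Q = Rational(413, 3) (Q = Add(91, Mul(52, Rational(35, 39))) = Add(91, Rational(140, 3)) = Rational(413, 3) ≈ 137.67)
Mul(Add(48657, Q), Pow(Add(-32066, -36026), -1)) = Mul(Add(48657, Rational(413, 3)), Pow(Add(-32066, -36026), -1)) = Mul(Rational(146384, 3), Pow(-68092, -1)) = Mul(Rational(146384, 3), Rational(-1, 68092)) = Rational(-36596, 51069)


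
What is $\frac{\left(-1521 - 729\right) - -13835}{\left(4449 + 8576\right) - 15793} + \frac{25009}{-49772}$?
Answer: $- \frac{161458383}{34442224} \approx -4.6878$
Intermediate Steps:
$\frac{\left(-1521 - 729\right) - -13835}{\left(4449 + 8576\right) - 15793} + \frac{25009}{-49772} = \frac{\left(-1521 - 729\right) + 13835}{13025 - 15793} + 25009 \left(- \frac{1}{49772}\right) = \frac{-2250 + 13835}{-2768} - \frac{25009}{49772} = 11585 \left(- \frac{1}{2768}\right) - \frac{25009}{49772} = - \frac{11585}{2768} - \frac{25009}{49772} = - \frac{161458383}{34442224}$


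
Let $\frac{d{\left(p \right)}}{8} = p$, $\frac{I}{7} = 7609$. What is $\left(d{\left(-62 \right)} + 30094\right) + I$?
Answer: $82861$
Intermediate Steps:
$I = 53263$ ($I = 7 \cdot 7609 = 53263$)
$d{\left(p \right)} = 8 p$
$\left(d{\left(-62 \right)} + 30094\right) + I = \left(8 \left(-62\right) + 30094\right) + 53263 = \left(-496 + 30094\right) + 53263 = 29598 + 53263 = 82861$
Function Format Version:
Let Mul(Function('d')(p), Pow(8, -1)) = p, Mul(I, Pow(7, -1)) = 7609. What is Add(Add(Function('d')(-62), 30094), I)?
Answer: 82861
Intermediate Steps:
I = 53263 (I = Mul(7, 7609) = 53263)
Function('d')(p) = Mul(8, p)
Add(Add(Function('d')(-62), 30094), I) = Add(Add(Mul(8, -62), 30094), 53263) = Add(Add(-496, 30094), 53263) = Add(29598, 53263) = 82861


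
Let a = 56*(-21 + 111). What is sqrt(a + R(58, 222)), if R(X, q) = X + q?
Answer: 2*sqrt(1330) ≈ 72.938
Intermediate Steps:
a = 5040 (a = 56*90 = 5040)
sqrt(a + R(58, 222)) = sqrt(5040 + (58 + 222)) = sqrt(5040 + 280) = sqrt(5320) = 2*sqrt(1330)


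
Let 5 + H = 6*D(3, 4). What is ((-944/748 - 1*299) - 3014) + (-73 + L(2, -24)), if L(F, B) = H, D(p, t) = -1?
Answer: -635475/187 ≈ -3398.3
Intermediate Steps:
H = -11 (H = -5 + 6*(-1) = -5 - 6 = -11)
L(F, B) = -11
((-944/748 - 1*299) - 3014) + (-73 + L(2, -24)) = ((-944/748 - 1*299) - 3014) + (-73 - 11) = ((-944*1/748 - 299) - 3014) - 84 = ((-236/187 - 299) - 3014) - 84 = (-56149/187 - 3014) - 84 = -619767/187 - 84 = -635475/187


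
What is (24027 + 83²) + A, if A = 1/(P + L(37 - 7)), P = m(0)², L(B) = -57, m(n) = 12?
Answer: 2689693/87 ≈ 30916.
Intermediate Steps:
P = 144 (P = 12² = 144)
A = 1/87 (A = 1/(144 - 57) = 1/87 ≈ 0.011494)
(24027 + 83²) + A = (24027 + 83²) + 1/87 = (24027 + 6889) + 1/87 = 30916 + 1/87 = 2689693/87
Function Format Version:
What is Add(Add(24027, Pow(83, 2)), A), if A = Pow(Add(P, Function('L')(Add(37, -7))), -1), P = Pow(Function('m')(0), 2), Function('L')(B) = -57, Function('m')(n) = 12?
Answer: Rational(2689693, 87) ≈ 30916.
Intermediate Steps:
P = 144 (P = Pow(12, 2) = 144)
A = Rational(1, 87) (A = Pow(Add(144, -57), -1) = Pow(87, -1) = Rational(1, 87) ≈ 0.011494)
Add(Add(24027, Pow(83, 2)), A) = Add(Add(24027, Pow(83, 2)), Rational(1, 87)) = Add(Add(24027, 6889), Rational(1, 87)) = Add(30916, Rational(1, 87)) = Rational(2689693, 87)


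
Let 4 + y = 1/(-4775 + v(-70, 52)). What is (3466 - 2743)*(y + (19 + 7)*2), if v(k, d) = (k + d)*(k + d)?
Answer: 154466781/4451 ≈ 34704.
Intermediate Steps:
v(k, d) = (d + k)² (v(k, d) = (d + k)*(d + k) = (d + k)²)
y = -17805/4451 (y = -4 + 1/(-4775 + (52 - 70)²) = -4 + 1/(-4775 + (-18)²) = -4 + 1/(-4775 + 324) = -4 + 1/(-4451) = -4 - 1/4451 = -17805/4451 ≈ -4.0002)
(3466 - 2743)*(y + (19 + 7)*2) = (3466 - 2743)*(-17805/4451 + (19 + 7)*2) = 723*(-17805/4451 + 26*2) = 723*(-17805/4451 + 52) = 723*(213647/4451) = 154466781/4451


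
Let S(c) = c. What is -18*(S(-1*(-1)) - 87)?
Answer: 1548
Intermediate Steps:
-18*(S(-1*(-1)) - 87) = -18*(-1*(-1) - 87) = -18*(1 - 87) = -18*(-86) = 1548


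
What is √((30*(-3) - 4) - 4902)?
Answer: 2*I*√1249 ≈ 70.682*I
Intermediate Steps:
√((30*(-3) - 4) - 4902) = √((-90 - 4) - 4902) = √(-94 - 4902) = √(-4996) = 2*I*√1249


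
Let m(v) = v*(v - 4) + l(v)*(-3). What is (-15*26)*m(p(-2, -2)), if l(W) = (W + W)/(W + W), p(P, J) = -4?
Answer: -11310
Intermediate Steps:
l(W) = 1 (l(W) = (2*W)/((2*W)) = (2*W)*(1/(2*W)) = 1)
m(v) = -3 + v*(-4 + v) (m(v) = v*(v - 4) + 1*(-3) = v*(-4 + v) - 3 = -3 + v*(-4 + v))
(-15*26)*m(p(-2, -2)) = (-15*26)*(-3 + (-4)**2 - 4*(-4)) = -390*(-3 + 16 + 16) = -390*29 = -11310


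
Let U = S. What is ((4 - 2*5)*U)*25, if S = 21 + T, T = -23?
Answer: 300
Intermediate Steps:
S = -2 (S = 21 - 23 = -2)
U = -2
((4 - 2*5)*U)*25 = ((4 - 2*5)*(-2))*25 = ((4 - 10)*(-2))*25 = -6*(-2)*25 = 12*25 = 300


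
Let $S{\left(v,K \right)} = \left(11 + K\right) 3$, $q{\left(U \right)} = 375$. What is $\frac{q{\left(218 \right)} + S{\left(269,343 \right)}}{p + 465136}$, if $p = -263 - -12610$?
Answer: $\frac{479}{159161} \approx 0.0030095$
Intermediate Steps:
$S{\left(v,K \right)} = 33 + 3 K$
$p = 12347$ ($p = -263 + 12610 = 12347$)
$\frac{q{\left(218 \right)} + S{\left(269,343 \right)}}{p + 465136} = \frac{375 + \left(33 + 3 \cdot 343\right)}{12347 + 465136} = \frac{375 + \left(33 + 1029\right)}{477483} = \left(375 + 1062\right) \frac{1}{477483} = 1437 \cdot \frac{1}{477483} = \frac{479}{159161}$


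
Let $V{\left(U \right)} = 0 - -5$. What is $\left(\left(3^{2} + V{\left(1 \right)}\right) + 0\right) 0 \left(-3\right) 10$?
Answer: $0$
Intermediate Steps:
$V{\left(U \right)} = 5$ ($V{\left(U \right)} = 0 + 5 = 5$)
$\left(\left(3^{2} + V{\left(1 \right)}\right) + 0\right) 0 \left(-3\right) 10 = \left(\left(3^{2} + 5\right) + 0\right) 0 \left(-3\right) 10 = \left(\left(9 + 5\right) + 0\right) 0 \cdot 10 = \left(14 + 0\right) 0 = 14 \cdot 0 = 0$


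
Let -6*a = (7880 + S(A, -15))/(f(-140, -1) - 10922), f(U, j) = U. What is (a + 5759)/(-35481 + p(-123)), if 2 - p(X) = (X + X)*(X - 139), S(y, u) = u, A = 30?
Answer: -29403401/510201564 ≈ -0.057631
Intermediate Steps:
p(X) = 2 - 2*X*(-139 + X) (p(X) = 2 - (X + X)*(X - 139) = 2 - 2*X*(-139 + X))
a = 7865/66372 (a = -(7880 - 15)/(6*(-140 - 10922)) = -7865/(6*(-11062)) = -7865*(-1)/(6*11062) = -1/6*(-7865/11062) = 7865/66372 ≈ 0.11850)
(a + 5759)/(-35481 + p(-123)) = (7865/66372 + 5759)/(-35481 + (2 - 2*(-123)**2 + 278*(-123))) = 382244213/(66372*(-35481 + (2 - 2*15129 - 34194))) = 382244213/(66372*(-35481 + (2 - 30258 - 34194))) = 382244213/(66372*(-35481 - 64450)) = (382244213/66372)/(-99931) = (382244213/66372)*(-1/99931) = -29403401/510201564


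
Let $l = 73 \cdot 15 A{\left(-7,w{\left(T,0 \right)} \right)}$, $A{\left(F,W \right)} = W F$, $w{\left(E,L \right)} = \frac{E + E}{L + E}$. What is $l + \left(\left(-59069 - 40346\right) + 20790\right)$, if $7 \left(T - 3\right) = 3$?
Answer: $-93955$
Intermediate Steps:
$T = \frac{24}{7}$ ($T = 3 + \frac{1}{7} \cdot 3 = 3 + \frac{3}{7} = \frac{24}{7} \approx 3.4286$)
$w{\left(E,L \right)} = \frac{2 E}{E + L}$
$A{\left(F,W \right)} = F W$
$l = -15330$ ($l = 73 \cdot 15 \left(- 7 \cdot 2 \cdot \frac{24}{7} \frac{1}{\frac{24}{7} + 0}\right) = 1095 \left(- 7 \cdot 2 \cdot \frac{24}{7} \frac{1}{\frac{24}{7}}\right) = 1095 \left(- 7 \cdot 2 \cdot \frac{24}{7} \cdot \frac{7}{24}\right) = 1095 \left(\left(-7\right) 2\right) = 1095 \left(-14\right) = -15330$)
$l + \left(\left(-59069 - 40346\right) + 20790\right) = -15330 + \left(\left(-59069 - 40346\right) + 20790\right) = -15330 + \left(-99415 + 20790\right) = -15330 - 78625 = -93955$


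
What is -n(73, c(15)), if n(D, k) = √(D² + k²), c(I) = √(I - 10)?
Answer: -√5334 ≈ -73.034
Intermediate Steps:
c(I) = √(-10 + I)
-n(73, c(15)) = -√(73² + (√(-10 + 15))²) = -√(5329 + (√5)²) = -√(5329 + 5) = -√5334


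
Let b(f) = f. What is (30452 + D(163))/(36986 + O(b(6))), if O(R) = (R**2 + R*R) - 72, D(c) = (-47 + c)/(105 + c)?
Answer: 2040313/2478062 ≈ 0.82335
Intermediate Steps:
D(c) = (-47 + c)/(105 + c)
O(R) = -72 + 2*R**2 (O(R) = (R**2 + R**2) - 72 = 2*R**2 - 72 = -72 + 2*R**2)
(30452 + D(163))/(36986 + O(b(6))) = (30452 + (-47 + 163)/(105 + 163))/(36986 + (-72 + 2*6**2)) = (30452 + 116/268)/(36986 + (-72 + 2*36)) = (30452 + (1/268)*116)/(36986 + (-72 + 72)) = (30452 + 29/67)/(36986 + 0) = (2040313/67)/36986 = (2040313/67)*(1/36986) = 2040313/2478062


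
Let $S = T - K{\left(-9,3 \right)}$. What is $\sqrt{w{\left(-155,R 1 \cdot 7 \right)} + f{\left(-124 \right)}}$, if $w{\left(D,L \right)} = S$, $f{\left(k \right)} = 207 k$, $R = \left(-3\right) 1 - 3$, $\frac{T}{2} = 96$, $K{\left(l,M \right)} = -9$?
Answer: $i \sqrt{25467} \approx 159.58 i$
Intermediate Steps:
$T = 192$ ($T = 2 \cdot 96 = 192$)
$R = -6$ ($R = -3 - 3 = -6$)
$S = 201$ ($S = 192 - -9 = 192 + 9 = 201$)
$w{\left(D,L \right)} = 201$
$\sqrt{w{\left(-155,R 1 \cdot 7 \right)} + f{\left(-124 \right)}} = \sqrt{201 + 207 \left(-124\right)} = \sqrt{201 - 25668} = \sqrt{-25467} = i \sqrt{25467}$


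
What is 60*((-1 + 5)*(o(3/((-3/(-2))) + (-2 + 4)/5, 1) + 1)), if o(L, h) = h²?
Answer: 480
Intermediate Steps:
60*((-1 + 5)*(o(3/((-3/(-2))) + (-2 + 4)/5, 1) + 1)) = 60*((-1 + 5)*(1² + 1)) = 60*(4*(1 + 1)) = 60*(4*2) = 60*8 = 480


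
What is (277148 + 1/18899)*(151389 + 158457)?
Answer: 1622917592141838/18899 ≈ 8.5873e+10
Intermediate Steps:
(277148 + 1/18899)*(151389 + 158457) = (277148 + 1/18899)*309846 = (5237820053/18899)*309846 = 1622917592141838/18899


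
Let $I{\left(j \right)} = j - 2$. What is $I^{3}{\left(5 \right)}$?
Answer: $27$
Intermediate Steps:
$I{\left(j \right)} = -2 + j$ ($I{\left(j \right)} = j - 2 = -2 + j$)
$I^{3}{\left(5 \right)} = \left(-2 + 5\right)^{3} = 3^{3} = 27$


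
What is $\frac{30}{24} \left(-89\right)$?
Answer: $- \frac{445}{4} \approx -111.25$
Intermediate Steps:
$\frac{30}{24} \left(-89\right) = 30 \cdot \frac{1}{24} \left(-89\right) = \frac{5}{4} \left(-89\right) = - \frac{445}{4}$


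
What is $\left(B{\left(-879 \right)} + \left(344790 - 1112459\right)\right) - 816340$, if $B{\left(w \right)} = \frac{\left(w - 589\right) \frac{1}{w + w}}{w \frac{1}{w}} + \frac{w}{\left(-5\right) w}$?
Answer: $- \frac{6961716764}{4395} \approx -1.584 \cdot 10^{6}$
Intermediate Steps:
$B{\left(w \right)} = - \frac{1}{5} + \frac{-589 + w}{2 w}$ ($B{\left(w \right)} = \frac{\left(-589 + w\right) \frac{1}{2 w}}{1} + w \left(- \frac{1}{5 w}\right) = \left(-589 + w\right) \frac{1}{2 w} 1 - \frac{1}{5} = \frac{-589 + w}{2 w} 1 - \frac{1}{5} = \frac{-589 + w}{2 w} - \frac{1}{5} = - \frac{1}{5} + \frac{-589 + w}{2 w}$)
$\left(B{\left(-879 \right)} + \left(344790 - 1112459\right)\right) - 816340 = \left(\frac{-2945 + 3 \left(-879\right)}{10 \left(-879\right)} + \left(344790 - 1112459\right)\right) - 816340 = \left(\frac{1}{10} \left(- \frac{1}{879}\right) \left(-2945 - 2637\right) - 767669\right) - 816340 = \left(\frac{1}{10} \left(- \frac{1}{879}\right) \left(-5582\right) - 767669\right) - 816340 = \left(\frac{2791}{4395} - 767669\right) - 816340 = - \frac{3373902464}{4395} - 816340 = - \frac{6961716764}{4395}$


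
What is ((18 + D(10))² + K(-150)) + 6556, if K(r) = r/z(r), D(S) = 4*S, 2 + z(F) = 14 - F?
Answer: 267815/27 ≈ 9919.1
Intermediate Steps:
z(F) = 12 - F (z(F) = -2 + (14 - F) = 12 - F)
K(r) = r/(12 - r)
((18 + D(10))² + K(-150)) + 6556 = ((18 + 4*10)² - 1*(-150)/(-12 - 150)) + 6556 = ((18 + 40)² - 1*(-150)/(-162)) + 6556 = (58² - 1*(-150)*(-1/162)) + 6556 = (3364 - 25/27) + 6556 = 90803/27 + 6556 = 267815/27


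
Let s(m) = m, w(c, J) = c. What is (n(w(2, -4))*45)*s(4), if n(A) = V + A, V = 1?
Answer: 540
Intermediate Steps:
n(A) = 1 + A
(n(w(2, -4))*45)*s(4) = ((1 + 2)*45)*4 = (3*45)*4 = 135*4 = 540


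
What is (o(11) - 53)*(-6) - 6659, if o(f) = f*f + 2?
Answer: -7079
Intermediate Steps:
o(f) = 2 + f² (o(f) = f² + 2 = 2 + f²)
(o(11) - 53)*(-6) - 6659 = ((2 + 11²) - 53)*(-6) - 6659 = ((2 + 121) - 53)*(-6) - 6659 = (123 - 53)*(-6) - 6659 = 70*(-6) - 6659 = -420 - 6659 = -7079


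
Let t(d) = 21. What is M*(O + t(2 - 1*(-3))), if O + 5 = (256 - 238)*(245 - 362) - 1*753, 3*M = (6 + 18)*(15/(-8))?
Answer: 42645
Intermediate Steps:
M = -15 (M = ((6 + 18)*(15/(-8)))/3 = (24*(15*(-⅛)))/3 = (24*(-15/8))/3 = (⅓)*(-45) = -15)
O = -2864 (O = -5 + ((256 - 238)*(245 - 362) - 1*753) = -5 + (18*(-117) - 753) = -5 + (-2106 - 753) = -5 - 2859 = -2864)
M*(O + t(2 - 1*(-3))) = -15*(-2864 + 21) = -15*(-2843) = 42645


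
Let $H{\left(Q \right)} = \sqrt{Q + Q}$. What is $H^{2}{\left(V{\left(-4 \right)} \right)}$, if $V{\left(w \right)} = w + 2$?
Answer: $-4$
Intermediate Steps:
$V{\left(w \right)} = 2 + w$
$H{\left(Q \right)} = \sqrt{2} \sqrt{Q}$ ($H{\left(Q \right)} = \sqrt{2 Q} = \sqrt{2} \sqrt{Q}$)
$H^{2}{\left(V{\left(-4 \right)} \right)} = \left(\sqrt{2} \sqrt{2 - 4}\right)^{2} = \left(\sqrt{2} \sqrt{-2}\right)^{2} = \left(\sqrt{2} i \sqrt{2}\right)^{2} = \left(2 i\right)^{2} = -4$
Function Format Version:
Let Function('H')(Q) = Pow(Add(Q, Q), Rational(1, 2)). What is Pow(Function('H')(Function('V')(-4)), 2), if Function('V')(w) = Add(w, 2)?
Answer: -4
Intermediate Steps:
Function('V')(w) = Add(2, w)
Function('H')(Q) = Mul(Pow(2, Rational(1, 2)), Pow(Q, Rational(1, 2))) (Function('H')(Q) = Pow(Mul(2, Q), Rational(1, 2)) = Mul(Pow(2, Rational(1, 2)), Pow(Q, Rational(1, 2))))
Pow(Function('H')(Function('V')(-4)), 2) = Pow(Mul(Pow(2, Rational(1, 2)), Pow(Add(2, -4), Rational(1, 2))), 2) = Pow(Mul(Pow(2, Rational(1, 2)), Pow(-2, Rational(1, 2))), 2) = Pow(Mul(Pow(2, Rational(1, 2)), Mul(I, Pow(2, Rational(1, 2)))), 2) = Pow(Mul(2, I), 2) = -4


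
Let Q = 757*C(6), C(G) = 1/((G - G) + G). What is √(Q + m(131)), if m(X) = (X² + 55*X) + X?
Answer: √886434/6 ≈ 156.92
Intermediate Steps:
C(G) = 1/G (C(G) = 1/(0 + G) = 1/G)
m(X) = X² + 56*X
Q = 757/6 ≈ 126.17
√(Q + m(131)) = √(757/6 + 131*(56 + 131)) = √(757/6 + 131*187) = √(757/6 + 24497) = √(147739/6) = √886434/6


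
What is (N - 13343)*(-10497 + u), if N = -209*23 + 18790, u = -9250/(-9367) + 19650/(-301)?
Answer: -19057422335360/2819467 ≈ -6.7592e+6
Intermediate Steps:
u = -181277300/2819467 (u = -9250*(-1/9367) + 19650*(-1/301) = 9250/9367 - 19650/301 = -181277300/2819467 ≈ -64.295)
N = 13983 (N = -4807 + 18790 = 13983)
(N - 13343)*(-10497 + u) = (13983 - 13343)*(-10497 - 181277300/2819467) = 640*(-29777222399/2819467) = -19057422335360/2819467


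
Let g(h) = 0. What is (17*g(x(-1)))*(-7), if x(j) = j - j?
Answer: 0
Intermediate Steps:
x(j) = 0
(17*g(x(-1)))*(-7) = (17*0)*(-7) = 0*(-7) = 0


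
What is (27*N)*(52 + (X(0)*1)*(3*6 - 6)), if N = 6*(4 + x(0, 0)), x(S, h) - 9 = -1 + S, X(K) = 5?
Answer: 217728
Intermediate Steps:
x(S, h) = 8 + S (x(S, h) = 9 + (-1 + S) = 8 + S)
N = 72 (N = 6*(4 + (8 + 0)) = 6*(4 + 8) = 6*12 = 72)
(27*N)*(52 + (X(0)*1)*(3*6 - 6)) = (27*72)*(52 + (5*1)*(3*6 - 6)) = 1944*(52 + 5*(18 - 6)) = 1944*(52 + 5*12) = 1944*(52 + 60) = 1944*112 = 217728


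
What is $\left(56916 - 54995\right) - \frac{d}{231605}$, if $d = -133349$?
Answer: $\frac{445046554}{231605} \approx 1921.6$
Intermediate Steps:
$\left(56916 - 54995\right) - \frac{d}{231605} = \left(56916 - 54995\right) - - \frac{133349}{231605} = 1921 - \left(-133349\right) \frac{1}{231605} = 1921 - - \frac{133349}{231605} = 1921 + \frac{133349}{231605} = \frac{445046554}{231605}$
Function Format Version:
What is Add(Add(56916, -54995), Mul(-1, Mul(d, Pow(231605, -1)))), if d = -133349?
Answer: Rational(445046554, 231605) ≈ 1921.6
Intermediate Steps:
Add(Add(56916, -54995), Mul(-1, Mul(d, Pow(231605, -1)))) = Add(Add(56916, -54995), Mul(-1, Mul(-133349, Pow(231605, -1)))) = Add(1921, Mul(-1, Mul(-133349, Rational(1, 231605)))) = Add(1921, Mul(-1, Rational(-133349, 231605))) = Add(1921, Rational(133349, 231605)) = Rational(445046554, 231605)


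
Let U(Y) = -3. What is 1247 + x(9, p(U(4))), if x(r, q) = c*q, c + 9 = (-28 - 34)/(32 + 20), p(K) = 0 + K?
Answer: 33217/26 ≈ 1277.6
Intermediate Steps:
p(K) = K
c = -265/26 (c = -9 + (-28 - 34)/(32 + 20) = -9 - 62/52 = -9 - 62*1/52 = -9 - 31/26 = -265/26 ≈ -10.192)
x(r, q) = -265*q/26
1247 + x(9, p(U(4))) = 1247 - 265/26*(-3) = 1247 + 795/26 = 33217/26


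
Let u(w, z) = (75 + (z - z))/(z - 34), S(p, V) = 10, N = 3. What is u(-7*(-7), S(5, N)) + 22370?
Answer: 178935/8 ≈ 22367.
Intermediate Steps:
u(w, z) = 75/(-34 + z) (u(w, z) = (75 + 0)/(-34 + z) = 75/(-34 + z))
u(-7*(-7), S(5, N)) + 22370 = 75/(-34 + 10) + 22370 = 75/(-24) + 22370 = 75*(-1/24) + 22370 = -25/8 + 22370 = 178935/8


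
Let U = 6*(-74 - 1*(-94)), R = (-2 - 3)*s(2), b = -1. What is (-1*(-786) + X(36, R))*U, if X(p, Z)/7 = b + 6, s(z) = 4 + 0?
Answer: 98520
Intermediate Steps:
s(z) = 4
R = -20 (R = (-2 - 3)*4 = -5*4 = -20)
X(p, Z) = 35 (X(p, Z) = 7*(-1 + 6) = 7*5 = 35)
U = 120 (U = 6*(-74 + 94) = 6*20 = 120)
(-1*(-786) + X(36, R))*U = (-1*(-786) + 35)*120 = (786 + 35)*120 = 821*120 = 98520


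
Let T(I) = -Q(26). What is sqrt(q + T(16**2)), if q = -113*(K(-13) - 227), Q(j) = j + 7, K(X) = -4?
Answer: sqrt(26070) ≈ 161.46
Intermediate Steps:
Q(j) = 7 + j
T(I) = -33 (T(I) = -(7 + 26) = -1*33 = -33)
q = 26103 (q = -113*(-4 - 227) = -113*(-231) = 26103)
sqrt(q + T(16**2)) = sqrt(26103 - 33) = sqrt(26070)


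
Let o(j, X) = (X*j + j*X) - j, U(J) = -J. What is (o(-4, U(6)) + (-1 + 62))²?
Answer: 12769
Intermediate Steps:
o(j, X) = -j + 2*X*j (o(j, X) = (X*j + X*j) - j = 2*X*j - j = -j + 2*X*j)
(o(-4, U(6)) + (-1 + 62))² = (-4*(-1 + 2*(-1*6)) + (-1 + 62))² = (-4*(-1 + 2*(-6)) + 61)² = (-4*(-1 - 12) + 61)² = (-4*(-13) + 61)² = (52 + 61)² = 113² = 12769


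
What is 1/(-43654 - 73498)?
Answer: -1/117152 ≈ -8.5359e-6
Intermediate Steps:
1/(-43654 - 73498) = 1/(-117152) = -1/117152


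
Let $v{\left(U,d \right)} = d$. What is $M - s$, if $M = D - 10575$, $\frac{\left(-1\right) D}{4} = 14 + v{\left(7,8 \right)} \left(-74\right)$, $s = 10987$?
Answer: $-19250$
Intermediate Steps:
$D = 2312$ ($D = - 4 \left(14 + 8 \left(-74\right)\right) = - 4 \left(14 - 592\right) = \left(-4\right) \left(-578\right) = 2312$)
$M = -8263$ ($M = 2312 - 10575 = -8263$)
$M - s = -8263 - 10987 = -19250$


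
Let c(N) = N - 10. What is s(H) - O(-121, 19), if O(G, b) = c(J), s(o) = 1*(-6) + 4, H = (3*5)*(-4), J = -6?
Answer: 14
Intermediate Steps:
H = -60 (H = 15*(-4) = -60)
s(o) = -2 (s(o) = -6 + 4 = -2)
c(N) = -10 + N
O(G, b) = -16 (O(G, b) = -10 - 6 = -16)
s(H) - O(-121, 19) = -2 - 1*(-16) = -2 + 16 = 14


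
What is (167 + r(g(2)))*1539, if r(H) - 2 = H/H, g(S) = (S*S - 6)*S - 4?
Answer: 261630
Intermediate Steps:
g(S) = -4 + S*(-6 + S²) (g(S) = (S² - 6)*S - 4 = (-6 + S²)*S - 4 = S*(-6 + S²) - 4 = -4 + S*(-6 + S²))
r(H) = 3 (r(H) = 2 + H/H = 2 + 1 = 3)
(167 + r(g(2)))*1539 = (167 + 3)*1539 = 170*1539 = 261630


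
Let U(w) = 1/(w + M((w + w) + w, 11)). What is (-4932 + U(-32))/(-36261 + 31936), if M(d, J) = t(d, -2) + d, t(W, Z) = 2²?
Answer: 611569/536300 ≈ 1.1403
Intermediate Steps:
t(W, Z) = 4
M(d, J) = 4 + d
U(w) = 1/(4 + 4*w) (U(w) = 1/(w + (4 + ((w + w) + w))) = 1/(w + (4 + (2*w + w))) = 1/(w + (4 + 3*w)) = 1/(4 + 4*w))
(-4932 + U(-32))/(-36261 + 31936) = (-4932 + 1/(4*(1 - 32)))/(-36261 + 31936) = (-4932 + (¼)/(-31))/(-4325) = (-4932 + (¼)*(-1/31))*(-1/4325) = (-4932 - 1/124)*(-1/4325) = -611569/124*(-1/4325) = 611569/536300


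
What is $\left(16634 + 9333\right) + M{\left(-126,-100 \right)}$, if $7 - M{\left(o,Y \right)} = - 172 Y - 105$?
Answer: $8879$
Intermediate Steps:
$M{\left(o,Y \right)} = 112 + 172 Y$ ($M{\left(o,Y \right)} = 7 - \left(- 172 Y - 105\right) = 7 - \left(-105 - 172 Y\right) = 7 + \left(105 + 172 Y\right) = 112 + 172 Y$)
$\left(16634 + 9333\right) + M{\left(-126,-100 \right)} = \left(16634 + 9333\right) + \left(112 + 172 \left(-100\right)\right) = 25967 + \left(112 - 17200\right) = 25967 - 17088 = 8879$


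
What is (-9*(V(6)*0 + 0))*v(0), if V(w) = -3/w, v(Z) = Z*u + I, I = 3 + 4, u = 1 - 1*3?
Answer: 0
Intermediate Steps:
u = -2 (u = 1 - 3 = -2)
I = 7
v(Z) = 7 - 2*Z (v(Z) = Z*(-2) + 7 = -2*Z + 7 = 7 - 2*Z)
(-9*(V(6)*0 + 0))*v(0) = (-9*(-3/6*0 + 0))*(7 - 2*0) = (-9*(-3*1/6*0 + 0))*(7 + 0) = -9*(-1/2*0 + 0)*7 = -9*(0 + 0)*7 = -9*0*7 = 0*7 = 0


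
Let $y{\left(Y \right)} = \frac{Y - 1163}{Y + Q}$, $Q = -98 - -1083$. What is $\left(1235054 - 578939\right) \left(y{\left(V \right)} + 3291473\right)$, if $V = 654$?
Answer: $\frac{3539559165357870}{1639} \approx 2.1596 \cdot 10^{12}$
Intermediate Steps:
$Q = 985$ ($Q = -98 + 1083 = 985$)
$y{\left(Y \right)} = \frac{-1163 + Y}{985 + Y}$ ($y{\left(Y \right)} = \frac{Y - 1163}{Y + 985} = \frac{-1163 + Y}{985 + Y}$)
$\left(1235054 - 578939\right) \left(y{\left(V \right)} + 3291473\right) = \left(1235054 - 578939\right) \left(\frac{-1163 + 654}{985 + 654} + 3291473\right) = 656115 \left(\frac{1}{1639} \left(-509\right) + 3291473\right) = 656115 \left(- \frac{509}{1639} + 3291473\right) = 656115 \cdot \frac{5394723738}{1639} = \frac{3539559165357870}{1639}$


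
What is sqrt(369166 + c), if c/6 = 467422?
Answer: sqrt(3173698) ≈ 1781.5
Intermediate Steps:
c = 2804532 (c = 6*467422 = 2804532)
sqrt(369166 + c) = sqrt(369166 + 2804532) = sqrt(3173698)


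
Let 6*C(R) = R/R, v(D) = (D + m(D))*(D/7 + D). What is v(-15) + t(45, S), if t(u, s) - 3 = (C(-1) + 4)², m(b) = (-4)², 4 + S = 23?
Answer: 811/252 ≈ 3.2183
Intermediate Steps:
S = 19 (S = -4 + 23 = 19)
m(b) = 16
v(D) = 8*D*(16 + D)/7 (v(D) = (D + 16)*(D/7 + D) = (16 + D)*(D*(⅐) + D) = (16 + D)*(D/7 + D) = (16 + D)*(8*D/7) = 8*D*(16 + D)/7)
C(R) = ⅙ (C(R) = (R/R)/6 = (⅙)*1 = ⅙)
t(u, s) = 733/36 (t(u, s) = 3 + (⅙ + 4)² = 3 + (25/6)² = 3 + 625/36 = 733/36)
v(-15) + t(45, S) = (8/7)*(-15)*(16 - 15) + 733/36 = (8/7)*(-15)*1 + 733/36 = -120/7 + 733/36 = 811/252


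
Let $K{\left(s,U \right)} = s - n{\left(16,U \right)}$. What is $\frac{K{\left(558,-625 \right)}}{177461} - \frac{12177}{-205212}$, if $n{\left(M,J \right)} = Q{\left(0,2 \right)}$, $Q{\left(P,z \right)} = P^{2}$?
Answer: $\frac{758483631}{12139042244} \approx 0.062483$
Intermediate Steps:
$n{\left(M,J \right)} = 0$ ($n{\left(M,J \right)} = 0^{2} = 0$)
$K{\left(s,U \right)} = s$ ($K{\left(s,U \right)} = s - 0 = s + 0 = s$)
$\frac{K{\left(558,-625 \right)}}{177461} - \frac{12177}{-205212} = \frac{558}{177461} - \frac{12177}{-205212} = 558 \cdot \frac{1}{177461} - - \frac{4059}{68404} = \frac{558}{177461} + \frac{4059}{68404} = \frac{758483631}{12139042244}$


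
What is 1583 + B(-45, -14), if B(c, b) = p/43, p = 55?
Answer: 68124/43 ≈ 1584.3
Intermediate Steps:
B(c, b) = 55/43
1583 + B(-45, -14) = 1583 + 55/43 = 68124/43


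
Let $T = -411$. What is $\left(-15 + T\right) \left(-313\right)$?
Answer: $133338$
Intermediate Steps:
$\left(-15 + T\right) \left(-313\right) = \left(-15 - 411\right) \left(-313\right) = \left(-426\right) \left(-313\right) = 133338$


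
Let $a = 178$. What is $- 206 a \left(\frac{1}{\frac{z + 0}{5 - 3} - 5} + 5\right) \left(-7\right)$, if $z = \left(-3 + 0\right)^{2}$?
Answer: $770028$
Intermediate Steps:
$z = 9$ ($z = \left(-3\right)^{2} = 9$)
$- 206 a \left(\frac{1}{\frac{z + 0}{5 - 3} - 5} + 5\right) \left(-7\right) = \left(-206\right) 178 \left(\frac{1}{\frac{9 + 0}{5 - 3} - 5} + 5\right) \left(-7\right) = - 36668 \left(\frac{1}{\frac{9}{2} - 5} + 5\right) \left(-7\right) = - 36668 \left(\frac{1}{- \frac{1}{2}} + 5\right) \left(-7\right) = - 36668 \left(-2 + 5\right) \left(-7\right) = - 36668 \cdot 3 \left(-7\right) = \left(-36668\right) \left(-21\right) = 770028$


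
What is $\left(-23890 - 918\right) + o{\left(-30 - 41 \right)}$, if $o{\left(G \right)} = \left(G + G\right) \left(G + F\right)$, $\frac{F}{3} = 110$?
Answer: $-61586$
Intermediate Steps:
$F = 330$ ($F = 3 \cdot 110 = 330$)
$o{\left(G \right)} = 2 G \left(330 + G\right)$ ($o{\left(G \right)} = \left(G + G\right) \left(G + 330\right) = 2 G \left(330 + G\right)$)
$\left(-23890 - 918\right) + o{\left(-30 - 41 \right)} = \left(-23890 - 918\right) + 2 \left(-30 - 41\right) \left(330 - 71\right) = -24808 + 2 \left(-30 - 41\right) \left(330 - 71\right) = -24808 + 2 \left(-71\right) \left(330 - 71\right) = -24808 + 2 \left(-71\right) 259 = -24808 - 36778 = -61586$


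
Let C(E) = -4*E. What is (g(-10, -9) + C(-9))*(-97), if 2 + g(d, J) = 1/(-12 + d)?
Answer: -72459/22 ≈ -3293.6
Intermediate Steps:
g(d, J) = -2 + 1/(-12 + d)
(g(-10, -9) + C(-9))*(-97) = ((25 - 2*(-10))/(-12 - 10) - 4*(-9))*(-97) = ((25 + 20)/(-22) + 36)*(-97) = (-1/22*45 + 36)*(-97) = (-45/22 + 36)*(-97) = (747/22)*(-97) = -72459/22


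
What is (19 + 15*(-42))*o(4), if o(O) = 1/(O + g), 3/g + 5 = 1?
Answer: -188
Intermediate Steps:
g = -¾ (g = 3/(-5 + 1) = 3/(-4) = 3*(-¼) = -¾ ≈ -0.75000)
o(O) = 1/(-¾ + O) (o(O) = 1/(O - ¾) = 1/(-¾ + O))
(19 + 15*(-42))*o(4) = (19 + 15*(-42))*(4/(-3 + 4*4)) = (19 - 630)*(4/(-3 + 16)) = -2444/13 = -611*4/13 = -188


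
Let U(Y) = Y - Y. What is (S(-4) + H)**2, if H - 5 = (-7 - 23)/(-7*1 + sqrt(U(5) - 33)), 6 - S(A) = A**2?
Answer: 2575/1681 - 3000*I*sqrt(33)/1681 ≈ 1.5318 - 10.252*I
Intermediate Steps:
U(Y) = 0
S(A) = 6 - A**2
H = 5 - 30/(-7 + I*sqrt(33)) (H = 5 + (-7 - 23)/(-7*1 + sqrt(0 - 33)) = 5 - 30/(-7 + sqrt(-33)) = 5 - 30/(-7 + I*sqrt(33)) ≈ 7.561 + 2.1017*I)
(S(-4) + H)**2 = ((6 - 1*(-4)**2) + (310/41 + 15*I*sqrt(33)/41))**2 = ((6 - 1*16) + (310/41 + 15*I*sqrt(33)/41))**2 = ((6 - 16) + (310/41 + 15*I*sqrt(33)/41))**2 = (-10 + (310/41 + 15*I*sqrt(33)/41))**2 = (-100/41 + 15*I*sqrt(33)/41)**2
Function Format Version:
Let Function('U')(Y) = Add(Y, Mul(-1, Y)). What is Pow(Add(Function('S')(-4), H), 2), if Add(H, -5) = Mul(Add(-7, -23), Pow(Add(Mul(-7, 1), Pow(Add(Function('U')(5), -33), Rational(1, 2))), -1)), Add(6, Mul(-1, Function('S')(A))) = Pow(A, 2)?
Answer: Add(Rational(2575, 1681), Mul(Rational(-3000, 1681), I, Pow(33, Rational(1, 2)))) ≈ Add(1.5318, Mul(-10.252, I))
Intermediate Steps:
Function('U')(Y) = 0
Function('S')(A) = Add(6, Mul(-1, Pow(A, 2)))
H = Add(5, Mul(-30, Pow(Add(-7, Mul(I, Pow(33, Rational(1, 2)))), -1))) (H = Add(5, Mul(Add(-7, -23), Pow(Add(Mul(-7, 1), Pow(Add(0, -33), Rational(1, 2))), -1))) = Add(5, Mul(-30, Pow(Add(-7, Pow(-33, Rational(1, 2))), -1))) = Add(5, Mul(-30, Pow(Add(-7, Mul(I, Pow(33, Rational(1, 2)))), -1))) ≈ Add(7.5610, Mul(2.1017, I)))
Pow(Add(Function('S')(-4), H), 2) = Pow(Add(Add(6, Mul(-1, Pow(-4, 2))), Add(Rational(310, 41), Mul(Rational(15, 41), I, Pow(33, Rational(1, 2))))), 2) = Pow(Add(Add(6, Mul(-1, 16)), Add(Rational(310, 41), Mul(Rational(15, 41), I, Pow(33, Rational(1, 2))))), 2) = Pow(Add(Add(6, -16), Add(Rational(310, 41), Mul(Rational(15, 41), I, Pow(33, Rational(1, 2))))), 2) = Pow(Add(-10, Add(Rational(310, 41), Mul(Rational(15, 41), I, Pow(33, Rational(1, 2))))), 2) = Pow(Add(Rational(-100, 41), Mul(Rational(15, 41), I, Pow(33, Rational(1, 2)))), 2)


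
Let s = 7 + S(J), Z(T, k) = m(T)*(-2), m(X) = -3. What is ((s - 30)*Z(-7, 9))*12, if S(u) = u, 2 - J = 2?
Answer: -1656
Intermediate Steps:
J = 0 (J = 2 - 1*2 = 2 - 2 = 0)
Z(T, k) = 6 (Z(T, k) = -3*(-2) = 6)
s = 7 (s = 7 + 0 = 7)
((s - 30)*Z(-7, 9))*12 = ((7 - 30)*6)*12 = -23*6*12 = -138*12 = -1656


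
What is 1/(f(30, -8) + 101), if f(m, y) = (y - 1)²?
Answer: 1/182 ≈ 0.0054945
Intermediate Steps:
f(m, y) = (-1 + y)²
1/(f(30, -8) + 101) = 1/((-1 - 8)² + 101) = 1/((-9)² + 101) = 1/(81 + 101) = 1/182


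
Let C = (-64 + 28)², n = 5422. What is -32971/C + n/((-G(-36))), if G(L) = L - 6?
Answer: 940355/9072 ≈ 103.65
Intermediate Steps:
C = 1296 (C = (-36)² = 1296)
G(L) = -6 + L
-32971/C + n/((-G(-36))) = -32971/1296 + 5422/((-(-6 - 36))) = -32971*1/1296 + 5422/((-1*(-42))) = -32971/1296 + 5422/42 = -32971/1296 + 5422*(1/42) = -32971/1296 + 2711/21 = 940355/9072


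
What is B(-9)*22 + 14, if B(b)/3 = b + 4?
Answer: -316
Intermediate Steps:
B(b) = 12 + 3*b (B(b) = 3*(b + 4) = 3*(4 + b) = 12 + 3*b)
B(-9)*22 + 14 = (12 + 3*(-9))*22 + 14 = (12 - 27)*22 + 14 = -15*22 + 14 = -330 + 14 = -316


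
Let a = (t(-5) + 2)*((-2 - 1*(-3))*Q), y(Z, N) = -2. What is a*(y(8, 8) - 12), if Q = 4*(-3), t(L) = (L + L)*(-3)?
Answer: 5376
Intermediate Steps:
t(L) = -6*L (t(L) = (2*L)*(-3) = -6*L)
Q = -12
a = -384 (a = (-6*(-5) + 2)*((-2 - 1*(-3))*(-12)) = (30 + 2)*((-2 + 3)*(-12)) = 32*(1*(-12)) = 32*(-12) = -384)
a*(y(8, 8) - 12) = -384*(-2 - 12) = -384*(-14) = 5376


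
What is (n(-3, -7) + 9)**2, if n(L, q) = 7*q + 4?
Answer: 1296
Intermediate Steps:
n(L, q) = 4 + 7*q
(n(-3, -7) + 9)**2 = ((4 + 7*(-7)) + 9)**2 = ((4 - 49) + 9)**2 = (-45 + 9)**2 = (-36)**2 = 1296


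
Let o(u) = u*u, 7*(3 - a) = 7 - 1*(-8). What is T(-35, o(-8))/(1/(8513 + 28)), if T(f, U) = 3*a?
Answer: 153738/7 ≈ 21963.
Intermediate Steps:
a = 6/7 (a = 3 - (7 - 1*(-8))/7 = 3 - (7 + 8)/7 = 3 - ⅐*15 = 3 - 15/7 = 6/7 ≈ 0.85714)
o(u) = u²
T(f, U) = 18/7 (T(f, U) = 3*(6/7) = 18/7)
T(-35, o(-8))/(1/(8513 + 28)) = 18/(7*(1/(8513 + 28))) = 18/(7*(1/8541)) = (18/7)*8541 = 153738/7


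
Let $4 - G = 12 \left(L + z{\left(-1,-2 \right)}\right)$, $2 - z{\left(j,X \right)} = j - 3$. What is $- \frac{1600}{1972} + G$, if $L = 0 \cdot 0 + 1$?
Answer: $- \frac{39840}{493} \approx -80.811$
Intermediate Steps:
$L = 1$ ($L = 0 + 1 = 1$)
$z{\left(j,X \right)} = 5 - j$ ($z{\left(j,X \right)} = 2 - \left(j - 3\right) = 2 - \left(-3 + j\right) = 5 - j$)
$G = -80$ ($G = 4 - 12 \left(1 + \left(5 - -1\right)\right) = 4 - 12 \left(1 + \left(5 + 1\right)\right) = 4 - 12 \left(1 + 6\right) = 4 - 12 \cdot 7 = 4 - 84 = -80$)
$- \frac{1600}{1972} + G = - \frac{1600}{1972} - 80 = \left(-1600\right) \frac{1}{1972} - 80 = - \frac{400}{493} - 80 = - \frac{39840}{493}$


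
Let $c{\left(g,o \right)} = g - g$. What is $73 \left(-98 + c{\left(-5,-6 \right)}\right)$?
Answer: $-7154$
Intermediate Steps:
$c{\left(g,o \right)} = 0$
$73 \left(-98 + c{\left(-5,-6 \right)}\right) = 73 \left(-98 + 0\right) = 73 \left(-98\right) = -7154$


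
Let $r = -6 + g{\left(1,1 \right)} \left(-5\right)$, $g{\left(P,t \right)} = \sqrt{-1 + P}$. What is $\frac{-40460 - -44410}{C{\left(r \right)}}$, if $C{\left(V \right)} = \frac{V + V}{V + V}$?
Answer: $3950$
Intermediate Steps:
$r = -6$ ($r = -6 + \sqrt{-1 + 1} \left(-5\right) = -6 + \sqrt{0} \left(-5\right) = -6 + 0 \left(-5\right) = -6 + 0 = -6$)
$C{\left(V \right)} = 1$ ($C{\left(V \right)} = \frac{2 V}{2 V} = 2 V \frac{1}{2 V} = 1$)
$\frac{-40460 - -44410}{C{\left(r \right)}} = \frac{-40460 - -44410}{1} = \left(-40460 + 44410\right) 1 = 3950 \cdot 1 = 3950$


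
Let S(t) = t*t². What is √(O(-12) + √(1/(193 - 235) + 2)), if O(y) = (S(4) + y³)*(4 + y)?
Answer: √(23482368 + 42*√3486)/42 ≈ 115.38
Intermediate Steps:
S(t) = t³
O(y) = (4 + y)*(64 + y³) (O(y) = (4³ + y³)*(4 + y) = (64 + y³)*(4 + y) = (4 + y)*(64 + y³))
√(O(-12) + √(1/(193 - 235) + 2)) = √((256 + (-12)⁴ + 4*(-12)³ + 64*(-12)) + √(1/(193 - 235) + 2)) = √((256 + 20736 + 4*(-1728) - 768) + √(1/(-42) + 2)) = √((256 + 20736 - 6912 - 768) + √(-1/42 + 2)) = √(13312 + √(83/42)) = √(13312 + √3486/42)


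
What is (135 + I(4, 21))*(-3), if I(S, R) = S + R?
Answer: -480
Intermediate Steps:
I(S, R) = R + S
(135 + I(4, 21))*(-3) = (135 + (21 + 4))*(-3) = (135 + 25)*(-3) = 160*(-3) = -480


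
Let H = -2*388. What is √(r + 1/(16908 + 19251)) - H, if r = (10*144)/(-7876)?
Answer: 776 + I*√926649173471241/71197071 ≈ 776.0 + 0.42756*I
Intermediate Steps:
r = -360/1969 (r = 1440*(-1/7876) = -360/1969 ≈ -0.18283)
H = -776
√(r + 1/(16908 + 19251)) - H = √(-360/1969 + 1/(16908 + 19251)) - 1*(-776) = √(-360/1969 + 1/36159) + 776 = √(-13015271/71197071) + 776 = I*√926649173471241/71197071 + 776 = 776 + I*√926649173471241/71197071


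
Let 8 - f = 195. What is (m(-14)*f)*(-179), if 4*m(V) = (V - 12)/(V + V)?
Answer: 435149/56 ≈ 7770.5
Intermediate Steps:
f = -187 (f = 8 - 1*195 = 8 - 195 = -187)
m(V) = (-12 + V)/(8*V) (m(V) = ((V - 12)/(V + V))/4 = ((-12 + V)/((2*V)))/4 = ((-12 + V)*(1/(2*V)))/4 = ((-12 + V)/(2*V))/4 = (-12 + V)/(8*V))
(m(-14)*f)*(-179) = (((⅛)*(-12 - 14)/(-14))*(-187))*(-179) = (((⅛)*(-1/14)*(-26))*(-187))*(-179) = ((13/56)*(-187))*(-179) = -2431/56*(-179) = 435149/56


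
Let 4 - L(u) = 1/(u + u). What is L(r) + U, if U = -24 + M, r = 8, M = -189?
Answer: -3345/16 ≈ -209.06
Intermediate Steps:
L(u) = 4 - 1/(2*u) (L(u) = 4 - 1/(u + u) = 4 - 1/(2*u))
U = -213 (U = -24 - 189 = -213)
L(r) + U = (4 - ½/8) - 213 = (4 - ½*⅛) - 213 = (4 - 1/16) - 213 = 63/16 - 213 = -3345/16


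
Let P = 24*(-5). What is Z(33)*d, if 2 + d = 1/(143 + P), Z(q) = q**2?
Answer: -49005/23 ≈ -2130.7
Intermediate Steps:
P = -120
d = -45/23 (d = -2 + 1/(143 - 120) = -2 + 1/23 = -45/23 ≈ -1.9565)
Z(33)*d = 33**2*(-45/23) = 1089*(-45/23) = -49005/23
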